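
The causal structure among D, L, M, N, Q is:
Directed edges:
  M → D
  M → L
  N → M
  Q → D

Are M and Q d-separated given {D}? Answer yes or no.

No — M and Q are d-connected given {D}.

Bayes-Ball from M | {D} reaches {L,N,Q}.
Q ∈ reach(M|{D}) ⇒ M ⊥̸ Q | {D}.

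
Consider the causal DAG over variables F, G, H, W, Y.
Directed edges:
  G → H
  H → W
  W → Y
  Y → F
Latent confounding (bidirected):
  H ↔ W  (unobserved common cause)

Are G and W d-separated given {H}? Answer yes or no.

No — G and W are d-connected given {H}.

Bayes-Ball from G | {H} reaches {F,W,Y}.
W ∈ reach(G|{H}) ⇒ G ⊥̸ W | {H}.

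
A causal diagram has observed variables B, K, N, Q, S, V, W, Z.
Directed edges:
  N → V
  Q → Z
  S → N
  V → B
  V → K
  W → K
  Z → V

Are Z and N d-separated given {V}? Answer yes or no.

Bayes-Ball from Z | {V} reaches {N,Q,S}.
N ∈ reach(Z|{V}) ⇒ Z ⊥̸ N | {V}.

No — Z and N are d-connected given {V}.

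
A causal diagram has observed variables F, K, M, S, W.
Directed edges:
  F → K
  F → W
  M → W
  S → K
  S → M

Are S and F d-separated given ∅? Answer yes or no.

Yes — S ⊥ F | ∅.

Bayes-Ball from S | ∅ reaches {K,M,W}.
F ∉ reach(S|∅) ⇒ S ⊥ F | ∅.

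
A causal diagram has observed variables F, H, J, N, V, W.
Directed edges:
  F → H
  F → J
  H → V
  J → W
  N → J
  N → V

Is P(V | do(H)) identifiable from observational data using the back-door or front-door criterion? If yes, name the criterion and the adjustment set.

desc(H)\{H}={V}; candidates ⊆ {F,J,N,W}.
∅: H⊥V given ∅ in G with H→· removed — back-door holds.
P(V|do(H)) = P(V|H) — no adjustment needed.

P(V|do(H)): backdoor, adjust for ∅.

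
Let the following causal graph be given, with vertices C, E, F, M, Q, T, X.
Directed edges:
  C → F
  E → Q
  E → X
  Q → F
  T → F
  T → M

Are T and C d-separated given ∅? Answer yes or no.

Yes — T ⊥ C | ∅.

Bayes-Ball from T | ∅ reaches {F,M}.
C ∉ reach(T|∅) ⇒ T ⊥ C | ∅.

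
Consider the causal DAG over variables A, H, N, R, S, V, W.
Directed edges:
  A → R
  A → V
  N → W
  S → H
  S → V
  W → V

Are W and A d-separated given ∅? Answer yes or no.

Yes — W ⊥ A | ∅.

Bayes-Ball from W | ∅ reaches {N,V}.
A ∉ reach(W|∅) ⇒ W ⊥ A | ∅.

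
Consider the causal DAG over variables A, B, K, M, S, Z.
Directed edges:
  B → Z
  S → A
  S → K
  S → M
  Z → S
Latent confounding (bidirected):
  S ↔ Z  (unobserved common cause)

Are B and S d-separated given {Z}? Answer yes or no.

Bayes-Ball from B | {Z} reaches {A,K,M,S}.
S ∈ reach(B|{Z}) ⇒ B ⊥̸ S | {Z}.

No — B and S are d-connected given {Z}.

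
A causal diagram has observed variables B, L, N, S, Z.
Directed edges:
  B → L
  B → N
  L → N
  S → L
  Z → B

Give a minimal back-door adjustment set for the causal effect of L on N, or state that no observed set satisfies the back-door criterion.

L→N: minimal back-door set {B}.

desc(L)\{L}={N}; candidates ⊆ {B,S,Z}.
size 0: {}; under {} L still reaches {B,N,S,Z} ∋ N.
{B}: L⊥N given {B} in G with L→· removed — back-door holds.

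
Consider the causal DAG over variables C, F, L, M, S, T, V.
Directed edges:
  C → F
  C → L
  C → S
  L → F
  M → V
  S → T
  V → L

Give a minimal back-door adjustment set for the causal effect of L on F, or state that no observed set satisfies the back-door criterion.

desc(L)\{L}={F}; candidates ⊆ {C,M,S,T,V}.
size 0: {}; under {} L still reaches {C,F,M,S,T,V} ∋ F.
{C}: L⊥F given {C} in G with L→· removed — back-door holds.

L→F: minimal back-door set {C}.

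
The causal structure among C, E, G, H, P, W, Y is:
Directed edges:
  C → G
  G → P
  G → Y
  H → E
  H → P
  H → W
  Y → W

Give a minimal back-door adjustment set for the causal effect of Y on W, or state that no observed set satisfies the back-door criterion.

desc(Y)\{Y}={W}; candidates ⊆ {C,E,G,H,P}.
∅: Y⊥W given ∅ in G with Y→· removed — back-door holds.

Y→W: minimal back-door set ∅.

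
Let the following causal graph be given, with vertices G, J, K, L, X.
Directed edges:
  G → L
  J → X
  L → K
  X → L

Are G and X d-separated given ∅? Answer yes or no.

Yes — G ⊥ X | ∅.

Bayes-Ball from G | ∅ reaches {K,L}.
X ∉ reach(G|∅) ⇒ G ⊥ X | ∅.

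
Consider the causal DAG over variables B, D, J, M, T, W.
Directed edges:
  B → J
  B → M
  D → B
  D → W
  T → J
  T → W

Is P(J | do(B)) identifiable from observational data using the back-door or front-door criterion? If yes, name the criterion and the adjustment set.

desc(B)\{B}={J,M}; candidates ⊆ {D,T,W}.
∅: B⊥J given ∅ in G with B→· removed — back-door holds.
P(J|do(B)) = P(J|B) — no adjustment needed.

P(J|do(B)): backdoor, adjust for ∅.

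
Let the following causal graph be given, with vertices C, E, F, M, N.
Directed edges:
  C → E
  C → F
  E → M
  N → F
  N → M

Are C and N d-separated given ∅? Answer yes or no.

Bayes-Ball from C | ∅ reaches {E,F,M}.
N ∉ reach(C|∅) ⇒ C ⊥ N | ∅.

Yes — C ⊥ N | ∅.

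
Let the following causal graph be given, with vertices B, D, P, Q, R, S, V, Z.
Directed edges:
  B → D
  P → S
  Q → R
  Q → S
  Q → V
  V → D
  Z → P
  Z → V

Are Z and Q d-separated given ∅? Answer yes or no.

Bayes-Ball from Z | ∅ reaches {D,P,S,V}.
Q ∉ reach(Z|∅) ⇒ Z ⊥ Q | ∅.

Yes — Z ⊥ Q | ∅.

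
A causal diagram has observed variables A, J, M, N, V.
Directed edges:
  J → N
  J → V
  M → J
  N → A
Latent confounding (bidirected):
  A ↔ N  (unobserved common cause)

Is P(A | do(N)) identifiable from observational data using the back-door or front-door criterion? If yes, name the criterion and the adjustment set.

desc(N)\{N}={A}; candidates ⊆ {J,M,V}.
N↔A: latent back-door arc(s) into N.
size 0: {}; under {} N still reaches {A,J,M,V} ∋ A.
size 1: {J}, {M}, {V}; under {J} N still reaches {A} ∋ A.
size 2: {J,M}, {J,V}, {M,V}; under {J,M} N still reaches {A} ∋ A.
N↔A cannot be blocked by any observed set — no back-door set.
No mediator lies on a directed N→…→A path.
Neither criterion identifies P(A|do(N)) in this graph.

P(A|do(N)): not identifiable (no BD/FD set).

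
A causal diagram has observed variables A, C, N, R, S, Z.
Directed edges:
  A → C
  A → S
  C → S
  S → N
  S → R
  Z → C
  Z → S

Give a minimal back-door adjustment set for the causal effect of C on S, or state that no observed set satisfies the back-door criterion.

C→S: minimal back-door set {A, Z}.

desc(C)\{C}={N,R,S}; candidates ⊆ {A,Z}.
size 0: {}; under {} C still reaches {A,N,R,S,Z} ∋ S.
size 1: {A}, {Z}; under {A} C still reaches {N,R,S,Z} ∋ S.
{A,Z}: C⊥S given {A,Z} in G with C→· removed — back-door holds.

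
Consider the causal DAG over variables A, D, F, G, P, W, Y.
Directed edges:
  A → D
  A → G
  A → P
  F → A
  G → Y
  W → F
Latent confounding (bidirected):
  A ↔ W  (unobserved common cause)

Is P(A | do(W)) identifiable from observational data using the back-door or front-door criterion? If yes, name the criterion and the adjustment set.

desc(W)\{W}={A,D,F,G,P,Y}; candidates ⊆ {—}.
W↔A: latent back-door arc(s) into W.
size 0: {}; under {} W still reaches {A,D,G,P,Y} ∋ A.
W↔A cannot be blocked by any observed set — no back-door set.
{F}: (i) intercepts every directed W→A path; (ii) no back-door W→{F}; (iii) {W} blocks every back-door {F}→A. Front-door holds.
P(A|do(W)) = Σ_{F} P(F|W) Σ_{W'} P(A|F,W')P(W').

P(A|do(W)): frontdoor, adjust for {F}.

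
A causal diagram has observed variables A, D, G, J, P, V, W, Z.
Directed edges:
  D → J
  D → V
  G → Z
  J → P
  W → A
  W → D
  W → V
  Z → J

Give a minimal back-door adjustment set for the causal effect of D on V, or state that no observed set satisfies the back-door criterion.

D→V: minimal back-door set {W}.

desc(D)\{D}={J,P,V}; candidates ⊆ {A,G,W,Z}.
size 0: {}; under {} D still reaches {A,V,W} ∋ V.
{W}: D⊥V given {W} in G with D→· removed — back-door holds.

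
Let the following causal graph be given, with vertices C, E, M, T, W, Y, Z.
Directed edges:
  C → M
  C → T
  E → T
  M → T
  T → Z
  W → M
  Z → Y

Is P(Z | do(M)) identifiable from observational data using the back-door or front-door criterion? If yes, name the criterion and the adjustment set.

P(Z|do(M)): backdoor, adjust for {C}.

desc(M)\{M}={T,Y,Z}; candidates ⊆ {C,E,W}.
size 0: {}; under {} M still reaches {C,T,W,Y,Z} ∋ Z.
{C}: M⊥Z given {C} in G with M→· removed — back-door holds.
P(Z|do(M)) = Σ_{C} P(Z|M,C)·P(C).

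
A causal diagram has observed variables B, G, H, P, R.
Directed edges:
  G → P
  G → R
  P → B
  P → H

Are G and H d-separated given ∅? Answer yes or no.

Bayes-Ball from G | ∅ reaches {B,H,P,R}.
H ∈ reach(G|∅) ⇒ G ⊥̸ H | ∅.

No — G and H are d-connected given ∅.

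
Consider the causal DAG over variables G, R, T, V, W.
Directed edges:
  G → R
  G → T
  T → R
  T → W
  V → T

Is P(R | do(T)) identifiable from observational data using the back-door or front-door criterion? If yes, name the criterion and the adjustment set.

desc(T)\{T}={R,W}; candidates ⊆ {G,V}.
size 0: {}; under {} T still reaches {G,R,V} ∋ R.
{G}: T⊥R given {G} in G with T→· removed — back-door holds.
P(R|do(T)) = Σ_{G} P(R|T,G)·P(G).

P(R|do(T)): backdoor, adjust for {G}.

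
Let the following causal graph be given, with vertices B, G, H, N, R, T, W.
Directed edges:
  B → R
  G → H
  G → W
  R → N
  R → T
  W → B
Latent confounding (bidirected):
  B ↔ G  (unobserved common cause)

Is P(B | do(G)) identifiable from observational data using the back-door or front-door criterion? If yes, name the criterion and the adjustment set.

desc(G)\{G}={B,H,N,R,T,W}; candidates ⊆ {—}.
G↔B: latent back-door arc(s) into G.
size 0: {}; under {} G still reaches {B,N,R,T} ∋ B.
G↔B cannot be blocked by any observed set — no back-door set.
{W}: (i) intercepts every directed G→B path; (ii) no back-door G→{W}; (iii) {G} blocks every back-door {W}→B. Front-door holds.
P(B|do(G)) = Σ_{W} P(W|G) Σ_{G'} P(B|W,G')P(G').

P(B|do(G)): frontdoor, adjust for {W}.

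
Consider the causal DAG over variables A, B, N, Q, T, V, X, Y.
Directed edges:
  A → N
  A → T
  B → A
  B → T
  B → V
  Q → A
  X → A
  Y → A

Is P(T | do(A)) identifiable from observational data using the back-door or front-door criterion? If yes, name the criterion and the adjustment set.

P(T|do(A)): backdoor, adjust for {B}.

desc(A)\{A}={N,T}; candidates ⊆ {B,Q,V,X,Y}.
size 0: {}; under {} A still reaches {B,Q,T,V,X,Y} ∋ T.
{B}: A⊥T given {B} in G with A→· removed — back-door holds.
P(T|do(A)) = Σ_{B} P(T|A,B)·P(B).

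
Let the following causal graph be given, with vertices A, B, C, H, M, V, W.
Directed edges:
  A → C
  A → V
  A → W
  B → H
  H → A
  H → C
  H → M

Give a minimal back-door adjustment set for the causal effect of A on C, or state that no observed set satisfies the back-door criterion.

desc(A)\{A}={C,V,W}; candidates ⊆ {B,H,M}.
size 0: {}; under {} A still reaches {B,C,H,M} ∋ C.
{H}: A⊥C given {H} in G with A→· removed — back-door holds.

A→C: minimal back-door set {H}.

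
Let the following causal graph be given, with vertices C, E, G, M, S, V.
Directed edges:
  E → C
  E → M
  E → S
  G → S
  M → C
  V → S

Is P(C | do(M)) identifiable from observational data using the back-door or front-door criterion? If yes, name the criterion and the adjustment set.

desc(M)\{M}={C}; candidates ⊆ {E,G,S,V}.
size 0: {}; under {} M still reaches {C,E,S} ∋ C.
{E}: M⊥C given {E} in G with M→· removed — back-door holds.
P(C|do(M)) = Σ_{E} P(C|M,E)·P(E).

P(C|do(M)): backdoor, adjust for {E}.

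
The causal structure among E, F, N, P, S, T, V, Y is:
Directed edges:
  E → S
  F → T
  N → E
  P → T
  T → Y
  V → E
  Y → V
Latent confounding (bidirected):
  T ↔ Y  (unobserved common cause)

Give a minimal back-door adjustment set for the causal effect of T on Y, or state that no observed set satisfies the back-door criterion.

T→Y: no observed back-door set.

desc(T)\{T}={E,S,V,Y}; candidates ⊆ {F,N,P}.
T↔Y: latent back-door arc(s) into T.
size 0: {}; under {} T still reaches {E,F,P,S,V,Y} ∋ Y.
size 1: {F}, {N}, {P}; under {F} T still reaches {E,P,S,V,Y} ∋ Y.
size 2: {F,N}, {F,P}, {N,P}; under {F,N} T still reaches {E,P,S,V,Y} ∋ Y.
T↔Y cannot be blocked by any observed set — no back-door set.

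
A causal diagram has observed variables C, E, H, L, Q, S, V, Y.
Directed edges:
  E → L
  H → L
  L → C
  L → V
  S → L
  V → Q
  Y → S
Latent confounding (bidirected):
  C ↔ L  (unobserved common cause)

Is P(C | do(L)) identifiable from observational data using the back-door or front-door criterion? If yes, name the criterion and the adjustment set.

desc(L)\{L}={C,Q,V}; candidates ⊆ {E,H,S,Y}.
L↔C: latent back-door arc(s) into L.
size 0: {}; under {} L still reaches {C,E,H,S,Y} ∋ C.
size 1: {E}, {H}, {S} …(+1); under {E} L still reaches {C,H,S,Y} ∋ C.
size 2: {E,H}, {E,S}, {E,Y} …(+3); under {E,H} L still reaches {C,S,Y} ∋ C.
L↔C cannot be blocked by any observed set — no back-door set.
No mediator lies on a directed L→…→C path.
Neither criterion identifies P(C|do(L)) in this graph.

P(C|do(L)): not identifiable (no BD/FD set).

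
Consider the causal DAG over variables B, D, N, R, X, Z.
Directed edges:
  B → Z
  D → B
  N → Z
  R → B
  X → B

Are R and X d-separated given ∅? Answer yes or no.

Yes — R ⊥ X | ∅.

Bayes-Ball from R | ∅ reaches {B,Z}.
X ∉ reach(R|∅) ⇒ R ⊥ X | ∅.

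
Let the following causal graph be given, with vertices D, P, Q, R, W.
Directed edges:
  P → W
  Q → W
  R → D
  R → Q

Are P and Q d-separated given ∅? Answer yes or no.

Bayes-Ball from P | ∅ reaches {W}.
Q ∉ reach(P|∅) ⇒ P ⊥ Q | ∅.

Yes — P ⊥ Q | ∅.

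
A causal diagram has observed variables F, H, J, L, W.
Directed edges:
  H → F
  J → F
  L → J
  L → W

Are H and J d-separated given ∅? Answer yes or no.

Yes — H ⊥ J | ∅.

Bayes-Ball from H | ∅ reaches {F}.
J ∉ reach(H|∅) ⇒ H ⊥ J | ∅.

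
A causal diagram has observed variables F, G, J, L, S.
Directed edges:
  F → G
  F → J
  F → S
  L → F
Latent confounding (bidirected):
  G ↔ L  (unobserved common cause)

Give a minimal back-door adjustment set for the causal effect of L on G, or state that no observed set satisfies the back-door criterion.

desc(L)\{L}={F,G,J,S}; candidates ⊆ {—}.
L↔G: latent back-door arc(s) into L.
size 0: {}; under {} L still reaches {G} ∋ G.
L↔G cannot be blocked by any observed set — no back-door set.

L→G: no observed back-door set.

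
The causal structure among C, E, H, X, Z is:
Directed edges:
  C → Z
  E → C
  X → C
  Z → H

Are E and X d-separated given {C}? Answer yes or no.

No — E and X are d-connected given {C}.

Bayes-Ball from E | {C} reaches {X}.
X ∈ reach(E|{C}) ⇒ E ⊥̸ X | {C}.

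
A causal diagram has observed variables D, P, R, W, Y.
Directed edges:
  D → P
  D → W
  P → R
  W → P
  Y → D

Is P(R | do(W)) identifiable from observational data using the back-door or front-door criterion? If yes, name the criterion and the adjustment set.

P(R|do(W)): backdoor, adjust for {D}.

desc(W)\{W}={P,R}; candidates ⊆ {D,Y}.
size 0: {}; under {} W still reaches {D,P,R,Y} ∋ R.
{D}: W⊥R given {D} in G with W→· removed — back-door holds.
P(R|do(W)) = Σ_{D} P(R|W,D)·P(D).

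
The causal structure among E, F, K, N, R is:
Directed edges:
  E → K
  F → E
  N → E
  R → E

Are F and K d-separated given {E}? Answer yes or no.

Yes — F ⊥ K | {E}.

Bayes-Ball from F | {E} reaches {N,R}.
K ∉ reach(F|{E}) ⇒ F ⊥ K | {E}.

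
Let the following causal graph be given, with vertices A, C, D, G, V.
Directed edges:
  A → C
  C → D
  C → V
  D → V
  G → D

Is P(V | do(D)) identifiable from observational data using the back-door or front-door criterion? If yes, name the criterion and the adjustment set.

P(V|do(D)): backdoor, adjust for {C}.

desc(D)\{D}={V}; candidates ⊆ {A,C,G}.
size 0: {}; under {} D still reaches {A,C,G,V} ∋ V.
{C}: D⊥V given {C} in G with D→· removed — back-door holds.
P(V|do(D)) = Σ_{C} P(V|D,C)·P(C).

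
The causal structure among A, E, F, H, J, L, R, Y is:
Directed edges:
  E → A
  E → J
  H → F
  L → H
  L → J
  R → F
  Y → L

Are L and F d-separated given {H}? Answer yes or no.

Bayes-Ball from L | {H} reaches {J,Y}.
F ∉ reach(L|{H}) ⇒ L ⊥ F | {H}.

Yes — L ⊥ F | {H}.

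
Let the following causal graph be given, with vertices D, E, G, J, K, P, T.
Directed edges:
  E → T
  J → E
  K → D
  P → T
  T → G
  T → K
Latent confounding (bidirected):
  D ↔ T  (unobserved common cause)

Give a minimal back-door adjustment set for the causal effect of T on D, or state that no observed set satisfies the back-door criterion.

T→D: no observed back-door set.

desc(T)\{T}={D,G,K}; candidates ⊆ {E,J,P}.
T↔D: latent back-door arc(s) into T.
size 0: {}; under {} T still reaches {D,E,J,P} ∋ D.
size 1: {E}, {J}, {P}; under {E} T still reaches {D,P} ∋ D.
size 2: {E,J}, {E,P}, {J,P}; under {E,J} T still reaches {D,P} ∋ D.
T↔D cannot be blocked by any observed set — no back-door set.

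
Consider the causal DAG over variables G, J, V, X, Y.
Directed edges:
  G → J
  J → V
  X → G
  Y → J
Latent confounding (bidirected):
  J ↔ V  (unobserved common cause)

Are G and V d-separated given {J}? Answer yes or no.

No — G and V are d-connected given {J}.

Bayes-Ball from G | {J} reaches {V,X,Y}.
V ∈ reach(G|{J}) ⇒ G ⊥̸ V | {J}.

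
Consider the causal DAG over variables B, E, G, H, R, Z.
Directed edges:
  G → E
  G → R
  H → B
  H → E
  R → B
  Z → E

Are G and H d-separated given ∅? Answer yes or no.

Bayes-Ball from G | ∅ reaches {B,E,R}.
H ∉ reach(G|∅) ⇒ G ⊥ H | ∅.

Yes — G ⊥ H | ∅.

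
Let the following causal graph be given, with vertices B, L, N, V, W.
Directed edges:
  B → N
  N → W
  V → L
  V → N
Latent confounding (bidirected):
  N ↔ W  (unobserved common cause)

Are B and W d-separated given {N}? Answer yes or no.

No — B and W are d-connected given {N}.

Bayes-Ball from B | {N} reaches {L,V,W}.
W ∈ reach(B|{N}) ⇒ B ⊥̸ W | {N}.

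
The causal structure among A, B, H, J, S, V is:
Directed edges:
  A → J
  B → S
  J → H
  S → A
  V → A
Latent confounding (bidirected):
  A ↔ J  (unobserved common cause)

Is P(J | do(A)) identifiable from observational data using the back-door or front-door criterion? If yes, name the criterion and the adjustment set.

desc(A)\{A}={H,J}; candidates ⊆ {B,S,V}.
A↔J: latent back-door arc(s) into A.
size 0: {}; under {} A still reaches {B,H,J,S,V} ∋ J.
size 1: {B}, {S}, {V}; under {B} A still reaches {H,J,S,V} ∋ J.
size 2: {B,S}, {B,V}, {S,V}; under {B,S} A still reaches {H,J,V} ∋ J.
A↔J cannot be blocked by any observed set — no back-door set.
No mediator lies on a directed A→…→J path.
Neither criterion identifies P(J|do(A)) in this graph.

P(J|do(A)): not identifiable (no BD/FD set).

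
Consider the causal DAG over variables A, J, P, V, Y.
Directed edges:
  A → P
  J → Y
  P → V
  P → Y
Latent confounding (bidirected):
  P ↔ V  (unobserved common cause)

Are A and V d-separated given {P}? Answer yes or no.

Bayes-Ball from A | {P} reaches {V}.
V ∈ reach(A|{P}) ⇒ A ⊥̸ V | {P}.

No — A and V are d-connected given {P}.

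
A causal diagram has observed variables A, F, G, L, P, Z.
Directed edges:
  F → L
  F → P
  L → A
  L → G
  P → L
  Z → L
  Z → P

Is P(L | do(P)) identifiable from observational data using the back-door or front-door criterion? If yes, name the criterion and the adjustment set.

P(L|do(P)): backdoor, adjust for {F, Z}.

desc(P)\{P}={A,G,L}; candidates ⊆ {F,Z}.
size 0: {}; under {} P still reaches {A,F,G,L,Z} ∋ L.
size 1: {F}, {Z}; under {F} P still reaches {A,G,L,Z} ∋ L.
{F,Z}: P⊥L given {F,Z} in G with P→· removed — back-door holds.
P(L|do(P)) = Σ_{F,Z} P(L|P,F,Z)·P(F,Z).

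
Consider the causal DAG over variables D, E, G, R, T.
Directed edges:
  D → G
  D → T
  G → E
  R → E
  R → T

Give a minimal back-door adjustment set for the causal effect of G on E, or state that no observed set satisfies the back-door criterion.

G→E: minimal back-door set ∅.

desc(G)\{G}={E}; candidates ⊆ {D,R,T}.
∅: G⊥E given ∅ in G with G→· removed — back-door holds.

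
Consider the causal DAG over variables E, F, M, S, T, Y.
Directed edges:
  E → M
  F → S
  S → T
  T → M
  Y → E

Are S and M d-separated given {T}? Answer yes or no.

Yes — S ⊥ M | {T}.

Bayes-Ball from S | {T} reaches {F}.
M ∉ reach(S|{T}) ⇒ S ⊥ M | {T}.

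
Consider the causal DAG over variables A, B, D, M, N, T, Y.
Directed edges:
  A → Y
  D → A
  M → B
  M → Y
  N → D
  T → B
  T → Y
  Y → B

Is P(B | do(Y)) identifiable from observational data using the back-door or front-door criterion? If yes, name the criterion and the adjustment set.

desc(Y)\{Y}={B}; candidates ⊆ {A,D,M,N,T}.
size 0: {}; under {} Y still reaches {A,B,D,M,N,T} ∋ B.
size 1: {A}, {D}, {M} …(+2); under {A} Y still reaches {B,M,T} ∋ B.
{M,T}: Y⊥B given {M,T} in G with Y→· removed — back-door holds.
P(B|do(Y)) = Σ_{M,T} P(B|Y,M,T)·P(M,T).

P(B|do(Y)): backdoor, adjust for {M, T}.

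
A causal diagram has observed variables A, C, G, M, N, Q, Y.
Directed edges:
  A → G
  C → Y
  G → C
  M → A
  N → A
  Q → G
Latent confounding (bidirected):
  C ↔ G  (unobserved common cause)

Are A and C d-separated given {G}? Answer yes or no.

Bayes-Ball from A | {G} reaches {C,M,N,Q,Y}.
C ∈ reach(A|{G}) ⇒ A ⊥̸ C | {G}.

No — A and C are d-connected given {G}.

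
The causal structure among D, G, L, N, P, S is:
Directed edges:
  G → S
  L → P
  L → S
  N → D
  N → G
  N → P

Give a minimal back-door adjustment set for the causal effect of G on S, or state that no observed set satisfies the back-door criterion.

desc(G)\{G}={S}; candidates ⊆ {D,L,N,P}.
∅: G⊥S given ∅ in G with G→· removed — back-door holds.

G→S: minimal back-door set ∅.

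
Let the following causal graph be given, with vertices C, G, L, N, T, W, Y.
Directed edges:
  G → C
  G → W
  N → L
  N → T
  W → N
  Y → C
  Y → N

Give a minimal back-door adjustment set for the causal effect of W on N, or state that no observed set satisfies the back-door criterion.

W→N: minimal back-door set ∅.

desc(W)\{W}={L,N,T}; candidates ⊆ {C,G,Y}.
∅: W⊥N given ∅ in G with W→· removed — back-door holds.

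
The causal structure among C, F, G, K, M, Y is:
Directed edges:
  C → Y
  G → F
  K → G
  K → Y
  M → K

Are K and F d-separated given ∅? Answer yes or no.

No — K and F are d-connected given ∅.

Bayes-Ball from K | ∅ reaches {F,G,M,Y}.
F ∈ reach(K|∅) ⇒ K ⊥̸ F | ∅.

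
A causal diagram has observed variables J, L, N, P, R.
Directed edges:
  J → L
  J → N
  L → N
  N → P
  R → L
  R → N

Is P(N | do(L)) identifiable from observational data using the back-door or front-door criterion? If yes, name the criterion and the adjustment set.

P(N|do(L)): backdoor, adjust for {J, R}.

desc(L)\{L}={N,P}; candidates ⊆ {J,R}.
size 0: {}; under {} L still reaches {J,N,P,R} ∋ N.
size 1: {J}, {R}; under {J} L still reaches {N,P,R} ∋ N.
{J,R}: L⊥N given {J,R} in G with L→· removed — back-door holds.
P(N|do(L)) = Σ_{J,R} P(N|L,J,R)·P(J,R).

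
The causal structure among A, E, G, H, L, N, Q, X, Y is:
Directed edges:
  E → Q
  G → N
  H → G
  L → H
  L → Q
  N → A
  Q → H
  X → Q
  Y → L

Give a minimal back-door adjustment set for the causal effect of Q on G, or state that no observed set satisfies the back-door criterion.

Q→G: minimal back-door set {L}.

desc(Q)\{Q}={A,G,H,N}; candidates ⊆ {E,L,X,Y}.
size 0: {}; under {} Q still reaches {A,E,G,H,L,N,X,Y} ∋ G.
{L}: Q⊥G given {L} in G with Q→· removed — back-door holds.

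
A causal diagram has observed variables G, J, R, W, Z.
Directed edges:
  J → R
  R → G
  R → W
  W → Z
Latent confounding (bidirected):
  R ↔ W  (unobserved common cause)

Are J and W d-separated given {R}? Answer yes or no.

No — J and W are d-connected given {R}.

Bayes-Ball from J | {R} reaches {W,Z}.
W ∈ reach(J|{R}) ⇒ J ⊥̸ W | {R}.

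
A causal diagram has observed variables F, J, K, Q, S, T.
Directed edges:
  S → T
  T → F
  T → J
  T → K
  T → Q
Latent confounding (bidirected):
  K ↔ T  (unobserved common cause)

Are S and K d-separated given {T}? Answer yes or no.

No — S and K are d-connected given {T}.

Bayes-Ball from S | {T} reaches {K}.
K ∈ reach(S|{T}) ⇒ S ⊥̸ K | {T}.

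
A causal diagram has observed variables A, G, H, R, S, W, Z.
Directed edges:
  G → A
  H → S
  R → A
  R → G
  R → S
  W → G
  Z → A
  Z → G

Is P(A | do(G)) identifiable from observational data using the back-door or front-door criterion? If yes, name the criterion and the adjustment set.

desc(G)\{G}={A}; candidates ⊆ {H,R,S,W,Z}.
size 0: {}; under {} G still reaches {A,R,S,W,Z} ∋ A.
size 1: {H}, {R}, {S} …(+2); under {H} G still reaches {A,R,S,W,Z} ∋ A.
{R,Z}: G⊥A given {R,Z} in G with G→· removed — back-door holds.
P(A|do(G)) = Σ_{R,Z} P(A|G,R,Z)·P(R,Z).

P(A|do(G)): backdoor, adjust for {R, Z}.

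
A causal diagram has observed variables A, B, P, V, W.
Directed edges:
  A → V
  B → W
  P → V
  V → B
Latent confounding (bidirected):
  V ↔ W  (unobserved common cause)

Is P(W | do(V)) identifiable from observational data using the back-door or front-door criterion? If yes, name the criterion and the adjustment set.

desc(V)\{V}={B,W}; candidates ⊆ {A,P}.
V↔W: latent back-door arc(s) into V.
size 0: {}; under {} V still reaches {A,P,W} ∋ W.
size 1: {A}, {P}; under {A} V still reaches {P,W} ∋ W.
size 2: {A,P}; under {A,P} V still reaches {W} ∋ W.
V↔W cannot be blocked by any observed set — no back-door set.
{B}: (i) intercepts every directed V→W path; (ii) no back-door V→{B}; (iii) {V} blocks every back-door {B}→W. Front-door holds.
P(W|do(V)) = Σ_{B} P(B|V) Σ_{V'} P(W|B,V')P(V').

P(W|do(V)): frontdoor, adjust for {B}.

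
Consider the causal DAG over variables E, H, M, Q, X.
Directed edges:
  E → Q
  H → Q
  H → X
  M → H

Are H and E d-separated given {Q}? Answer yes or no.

Bayes-Ball from H | {Q} reaches {E,M,X}.
E ∈ reach(H|{Q}) ⇒ H ⊥̸ E | {Q}.

No — H and E are d-connected given {Q}.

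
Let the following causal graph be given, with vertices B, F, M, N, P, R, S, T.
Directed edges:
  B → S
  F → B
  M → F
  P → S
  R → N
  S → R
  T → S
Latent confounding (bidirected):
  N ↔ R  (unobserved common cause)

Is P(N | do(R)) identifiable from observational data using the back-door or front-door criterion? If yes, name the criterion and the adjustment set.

P(N|do(R)): not identifiable (no BD/FD set).

desc(R)\{R}={N}; candidates ⊆ {B,F,M,P,S,T}.
R↔N: latent back-door arc(s) into R.
size 0: {}; under {} R still reaches {B,F,M,N,P,S,T} ∋ N.
size 1: {B}, {F}, {M} …(+3); under {B} R still reaches {N,P,S,T} ∋ N.
size 2: {B,F}, {B,M}, {B,P} …(+12); under {B,F} R still reaches {N,P,S,T} ∋ N.
R↔N cannot be blocked by any observed set — no back-door set.
No mediator lies on a directed R→…→N path.
Neither criterion identifies P(N|do(R)) in this graph.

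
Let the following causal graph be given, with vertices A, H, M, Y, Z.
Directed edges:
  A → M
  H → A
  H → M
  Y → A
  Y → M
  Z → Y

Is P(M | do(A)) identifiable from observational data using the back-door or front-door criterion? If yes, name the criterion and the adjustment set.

desc(A)\{A}={M}; candidates ⊆ {H,Y,Z}.
size 0: {}; under {} A still reaches {H,M,Y,Z} ∋ M.
size 1: {H}, {Y}, {Z}; under {H} A still reaches {M,Y,Z} ∋ M.
{H,Y}: A⊥M given {H,Y} in G with A→· removed — back-door holds.
P(M|do(A)) = Σ_{H,Y} P(M|A,H,Y)·P(H,Y).

P(M|do(A)): backdoor, adjust for {H, Y}.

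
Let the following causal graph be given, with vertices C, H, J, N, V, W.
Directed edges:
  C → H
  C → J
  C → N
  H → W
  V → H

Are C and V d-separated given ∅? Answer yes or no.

Bayes-Ball from C | ∅ reaches {H,J,N,W}.
V ∉ reach(C|∅) ⇒ C ⊥ V | ∅.

Yes — C ⊥ V | ∅.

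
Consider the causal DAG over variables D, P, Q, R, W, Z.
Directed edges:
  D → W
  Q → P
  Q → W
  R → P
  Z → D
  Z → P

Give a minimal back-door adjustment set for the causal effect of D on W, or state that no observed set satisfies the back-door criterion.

desc(D)\{D}={W}; candidates ⊆ {P,Q,R,Z}.
∅: D⊥W given ∅ in G with D→· removed — back-door holds.

D→W: minimal back-door set ∅.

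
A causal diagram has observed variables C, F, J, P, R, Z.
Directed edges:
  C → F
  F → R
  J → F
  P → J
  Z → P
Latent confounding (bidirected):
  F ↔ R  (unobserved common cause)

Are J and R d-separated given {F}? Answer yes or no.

No — J and R are d-connected given {F}.

Bayes-Ball from J | {F} reaches {C,P,R,Z}.
R ∈ reach(J|{F}) ⇒ J ⊥̸ R | {F}.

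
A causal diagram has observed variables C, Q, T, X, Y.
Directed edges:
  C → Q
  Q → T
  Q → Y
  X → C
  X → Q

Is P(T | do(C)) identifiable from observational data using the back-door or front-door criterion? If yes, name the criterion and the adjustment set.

desc(C)\{C}={Q,T,Y}; candidates ⊆ {X}.
size 0: {}; under {} C still reaches {Q,T,X,Y} ∋ T.
{X}: C⊥T given {X} in G with C→· removed — back-door holds.
P(T|do(C)) = Σ_{X} P(T|C,X)·P(X).

P(T|do(C)): backdoor, adjust for {X}.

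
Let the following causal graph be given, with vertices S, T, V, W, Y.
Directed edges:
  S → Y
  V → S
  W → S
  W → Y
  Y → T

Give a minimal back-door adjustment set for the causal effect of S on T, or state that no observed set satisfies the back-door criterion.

S→T: minimal back-door set {W}.

desc(S)\{S}={T,Y}; candidates ⊆ {V,W}.
size 0: {}; under {} S still reaches {T,V,W,Y} ∋ T.
{W}: S⊥T given {W} in G with S→· removed — back-door holds.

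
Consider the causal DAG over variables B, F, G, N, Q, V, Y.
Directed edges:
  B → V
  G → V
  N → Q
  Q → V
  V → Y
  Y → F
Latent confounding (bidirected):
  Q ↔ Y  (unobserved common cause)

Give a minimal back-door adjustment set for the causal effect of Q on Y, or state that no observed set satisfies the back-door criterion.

desc(Q)\{Q}={F,V,Y}; candidates ⊆ {B,G,N}.
Q↔Y: latent back-door arc(s) into Q.
size 0: {}; under {} Q still reaches {F,N,Y} ∋ Y.
size 1: {B}, {G}, {N}; under {B} Q still reaches {F,N,Y} ∋ Y.
size 2: {B,G}, {B,N}, {G,N}; under {B,G} Q still reaches {F,N,Y} ∋ Y.
Q↔Y cannot be blocked by any observed set — no back-door set.

Q→Y: no observed back-door set.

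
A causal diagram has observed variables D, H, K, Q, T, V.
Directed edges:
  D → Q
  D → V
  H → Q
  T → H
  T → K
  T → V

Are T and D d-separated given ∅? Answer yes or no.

Yes — T ⊥ D | ∅.

Bayes-Ball from T | ∅ reaches {H,K,Q,V}.
D ∉ reach(T|∅) ⇒ T ⊥ D | ∅.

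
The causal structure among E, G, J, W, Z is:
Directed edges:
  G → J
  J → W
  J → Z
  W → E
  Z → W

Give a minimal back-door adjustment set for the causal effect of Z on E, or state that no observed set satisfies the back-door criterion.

Z→E: minimal back-door set {J}.

desc(Z)\{Z}={E,W}; candidates ⊆ {G,J}.
size 0: {}; under {} Z still reaches {E,G,J,W} ∋ E.
{J}: Z⊥E given {J} in G with Z→· removed — back-door holds.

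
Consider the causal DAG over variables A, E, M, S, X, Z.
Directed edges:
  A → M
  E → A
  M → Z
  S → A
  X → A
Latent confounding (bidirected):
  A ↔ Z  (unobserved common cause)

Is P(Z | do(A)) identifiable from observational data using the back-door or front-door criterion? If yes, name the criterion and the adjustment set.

P(Z|do(A)): frontdoor, adjust for {M}.

desc(A)\{A}={M,Z}; candidates ⊆ {E,S,X}.
A↔Z: latent back-door arc(s) into A.
size 0: {}; under {} A still reaches {E,S,X,Z} ∋ Z.
size 1: {E}, {S}, {X}; under {E} A still reaches {S,X,Z} ∋ Z.
size 2: {E,S}, {E,X}, {S,X}; under {E,S} A still reaches {X,Z} ∋ Z.
A↔Z cannot be blocked by any observed set — no back-door set.
{M}: (i) intercepts every directed A→Z path; (ii) no back-door A→{M}; (iii) {A} blocks every back-door {M}→Z. Front-door holds.
P(Z|do(A)) = Σ_{M} P(M|A) Σ_{A'} P(Z|M,A')P(A').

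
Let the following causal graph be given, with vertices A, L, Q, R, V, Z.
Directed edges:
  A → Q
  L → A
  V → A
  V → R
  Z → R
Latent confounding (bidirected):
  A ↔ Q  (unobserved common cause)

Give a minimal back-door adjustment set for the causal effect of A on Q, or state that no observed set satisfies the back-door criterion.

desc(A)\{A}={Q}; candidates ⊆ {L,R,V,Z}.
A↔Q: latent back-door arc(s) into A.
size 0: {}; under {} A still reaches {L,Q,R,V} ∋ Q.
size 1: {L}, {R}, {V} …(+1); under {L} A still reaches {Q,R,V} ∋ Q.
size 2: {L,R}, {L,V}, {L,Z} …(+3); under {L,R} A still reaches {Q,V,Z} ∋ Q.
A↔Q cannot be blocked by any observed set — no back-door set.

A→Q: no observed back-door set.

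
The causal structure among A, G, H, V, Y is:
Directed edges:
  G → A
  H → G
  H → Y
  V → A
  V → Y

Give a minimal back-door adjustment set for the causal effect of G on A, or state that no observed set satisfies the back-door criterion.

desc(G)\{G}={A}; candidates ⊆ {H,V,Y}.
∅: G⊥A given ∅ in G with G→· removed — back-door holds.

G→A: minimal back-door set ∅.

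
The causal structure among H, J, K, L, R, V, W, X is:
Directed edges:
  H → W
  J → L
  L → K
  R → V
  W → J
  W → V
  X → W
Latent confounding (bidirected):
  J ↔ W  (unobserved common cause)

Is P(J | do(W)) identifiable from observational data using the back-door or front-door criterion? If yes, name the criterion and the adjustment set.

desc(W)\{W}={J,K,L,V}; candidates ⊆ {H,R,X}.
W↔J: latent back-door arc(s) into W.
size 0: {}; under {} W still reaches {H,J,K,L,X} ∋ J.
size 1: {H}, {R}, {X}; under {H} W still reaches {J,K,L,X} ∋ J.
size 2: {H,R}, {H,X}, {R,X}; under {H,R} W still reaches {J,K,L,X} ∋ J.
W↔J cannot be blocked by any observed set — no back-door set.
No mediator lies on a directed W→…→J path.
Neither criterion identifies P(J|do(W)) in this graph.

P(J|do(W)): not identifiable (no BD/FD set).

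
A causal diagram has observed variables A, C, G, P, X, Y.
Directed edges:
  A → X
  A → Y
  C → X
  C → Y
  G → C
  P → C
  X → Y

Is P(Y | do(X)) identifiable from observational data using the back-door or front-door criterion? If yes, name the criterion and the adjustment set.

P(Y|do(X)): backdoor, adjust for {A, C}.

desc(X)\{X}={Y}; candidates ⊆ {A,C,G,P}.
size 0: {}; under {} X still reaches {A,C,G,P,Y} ∋ Y.
size 1: {A}, {C}, {G} …(+1); under {A} X still reaches {C,G,P,Y} ∋ Y.
{A,C}: X⊥Y given {A,C} in G with X→· removed — back-door holds.
P(Y|do(X)) = Σ_{A,C} P(Y|X,A,C)·P(A,C).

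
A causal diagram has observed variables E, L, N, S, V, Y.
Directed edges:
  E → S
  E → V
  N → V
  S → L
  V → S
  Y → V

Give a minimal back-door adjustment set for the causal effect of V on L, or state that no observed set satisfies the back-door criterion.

V→L: minimal back-door set {E}.

desc(V)\{V}={L,S}; candidates ⊆ {E,N,Y}.
size 0: {}; under {} V still reaches {E,L,N,S,Y} ∋ L.
{E}: V⊥L given {E} in G with V→· removed — back-door holds.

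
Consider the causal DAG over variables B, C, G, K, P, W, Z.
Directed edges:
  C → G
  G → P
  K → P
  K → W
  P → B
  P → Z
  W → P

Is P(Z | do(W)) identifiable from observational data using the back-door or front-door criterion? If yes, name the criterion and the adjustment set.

P(Z|do(W)): backdoor, adjust for {K}.

desc(W)\{W}={B,P,Z}; candidates ⊆ {C,G,K}.
size 0: {}; under {} W still reaches {B,K,P,Z} ∋ Z.
{K}: W⊥Z given {K} in G with W→· removed — back-door holds.
P(Z|do(W)) = Σ_{K} P(Z|W,K)·P(K).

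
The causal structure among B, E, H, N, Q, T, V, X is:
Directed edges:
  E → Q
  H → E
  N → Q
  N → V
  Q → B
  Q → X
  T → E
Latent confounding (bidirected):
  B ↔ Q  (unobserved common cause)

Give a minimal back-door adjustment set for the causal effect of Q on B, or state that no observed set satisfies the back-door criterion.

desc(Q)\{Q}={B,X}; candidates ⊆ {E,H,N,T,V}.
Q↔B: latent back-door arc(s) into Q.
size 0: {}; under {} Q still reaches {B,E,H,N,T,V} ∋ B.
size 1: {E}, {H}, {N} …(+2); under {E} Q still reaches {B,N,V} ∋ B.
size 2: {E,H}, {E,N}, {E,T} …(+7); under {E,H} Q still reaches {B,N,V} ∋ B.
Q↔B cannot be blocked by any observed set — no back-door set.

Q→B: no observed back-door set.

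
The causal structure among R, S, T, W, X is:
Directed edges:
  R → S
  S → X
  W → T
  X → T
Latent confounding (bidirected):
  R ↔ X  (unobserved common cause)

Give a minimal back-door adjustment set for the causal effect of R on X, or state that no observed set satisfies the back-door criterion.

R→X: no observed back-door set.

desc(R)\{R}={S,T,X}; candidates ⊆ {W}.
R↔X: latent back-door arc(s) into R.
size 0: {}; under {} R still reaches {T,X} ∋ X.
size 1: {W}; under {W} R still reaches {T,X} ∋ X.
R↔X cannot be blocked by any observed set — no back-door set.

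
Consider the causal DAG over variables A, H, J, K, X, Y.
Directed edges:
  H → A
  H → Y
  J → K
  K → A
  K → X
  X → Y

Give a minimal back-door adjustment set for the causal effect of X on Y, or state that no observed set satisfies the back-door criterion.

desc(X)\{X}={Y}; candidates ⊆ {A,H,J,K}.
∅: X⊥Y given ∅ in G with X→· removed — back-door holds.

X→Y: minimal back-door set ∅.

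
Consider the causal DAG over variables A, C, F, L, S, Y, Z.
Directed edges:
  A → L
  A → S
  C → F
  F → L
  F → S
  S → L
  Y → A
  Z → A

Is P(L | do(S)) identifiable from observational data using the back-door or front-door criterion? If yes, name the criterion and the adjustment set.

P(L|do(S)): backdoor, adjust for {A, F}.

desc(S)\{S}={L}; candidates ⊆ {A,C,F,Y,Z}.
size 0: {}; under {} S still reaches {A,C,F,L,Y,Z} ∋ L.
size 1: {A}, {C}, {F} …(+2); under {A} S still reaches {C,F,L} ∋ L.
{A,F}: S⊥L given {A,F} in G with S→· removed — back-door holds.
P(L|do(S)) = Σ_{A,F} P(L|S,A,F)·P(A,F).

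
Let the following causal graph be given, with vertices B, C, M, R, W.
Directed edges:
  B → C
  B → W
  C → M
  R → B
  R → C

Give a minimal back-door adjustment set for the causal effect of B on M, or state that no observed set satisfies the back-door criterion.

desc(B)\{B}={C,M,W}; candidates ⊆ {R}.
size 0: {}; under {} B still reaches {C,M,R} ∋ M.
{R}: B⊥M given {R} in G with B→· removed — back-door holds.

B→M: minimal back-door set {R}.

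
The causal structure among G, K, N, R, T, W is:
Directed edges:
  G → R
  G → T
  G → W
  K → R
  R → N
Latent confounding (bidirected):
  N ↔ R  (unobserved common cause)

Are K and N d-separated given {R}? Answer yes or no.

Bayes-Ball from K | {R} reaches {G,N,T,W}.
N ∈ reach(K|{R}) ⇒ K ⊥̸ N | {R}.

No — K and N are d-connected given {R}.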